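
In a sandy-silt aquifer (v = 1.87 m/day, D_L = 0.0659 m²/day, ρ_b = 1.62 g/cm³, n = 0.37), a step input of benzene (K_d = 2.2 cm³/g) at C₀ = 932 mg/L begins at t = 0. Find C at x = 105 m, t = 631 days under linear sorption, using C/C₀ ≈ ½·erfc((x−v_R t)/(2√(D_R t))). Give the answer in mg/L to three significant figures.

Retardation factor R = 1 + ρ_b·K_d/n = 1 + 1.62 × 2.2/0.37 = 10.63.
Sorption retards both mechanisms: v_R = v/R = 0.1759 m/day, D_R = D/R = 0.006199 m²/day.
v_R·t = 0.1759 × 631 = 110.9929 m; 2√(D_R t) = 3.956 m; argument = (105 − 110.9929)/3.956 = -1.515.
C = C₀ × ½·erfc(-1.515) = 932 × 0.9839 = 917 mg/L.

917 mg/L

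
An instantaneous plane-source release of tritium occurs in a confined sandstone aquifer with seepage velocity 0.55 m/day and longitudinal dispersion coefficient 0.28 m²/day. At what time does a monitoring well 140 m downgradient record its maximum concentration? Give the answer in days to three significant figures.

For the 1D instantaneous-source solution, setting ∂C/∂t = 0 at fixed x gives v²t² + 2Dt − x² = 0, so t = (√(D² + v²x²) − D)/v².
√(D² + v²x²) = √(0.28² + 0.55² × 140²) = 77.00; v² = 0.3025.
t = (77.00 − 0.28)/0.3025 = 254 days (vs. the pure-advection estimate x/v = 255 d).

254 days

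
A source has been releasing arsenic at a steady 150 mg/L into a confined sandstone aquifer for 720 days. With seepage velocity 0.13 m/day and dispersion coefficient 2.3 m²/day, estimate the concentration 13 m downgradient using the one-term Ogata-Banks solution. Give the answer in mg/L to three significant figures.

138 mg/L

For a continuous step input, C/C₀ ≈ ½·erfc((x−vt)/(2√(Dt))).
vt = 0.13 × 720 = 93.6 m and 2√(Dt) = 2√(2.3 × 720) = 81.39 m.
Argument (x−vt)/(2√(Dt)) = (13 − 93.6)/81.39 = -0.9903; ½·erfc(-0.9903) = 0.9193.
C = 150 × 0.9193 = 138 mg/L.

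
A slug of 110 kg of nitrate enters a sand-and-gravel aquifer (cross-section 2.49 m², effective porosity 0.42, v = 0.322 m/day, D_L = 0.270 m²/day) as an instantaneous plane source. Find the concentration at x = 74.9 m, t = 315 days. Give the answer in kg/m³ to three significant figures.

0.406 kg/m³

For an instantaneous plane source, C(x,t) = M/(n_e·A·√(4πDt)) · exp(−(x−vt)²/(4Dt)), with n_e·A the pore (flow) area.
Plume center vt = 0.322 × 315 = 101.43 m, so the well at 74.9 m is 26.53 m upgradient of the peak.
√(4πDt) = 32.69 m, giving peak height M/(n_e·A·√(4πDt)) = 110/(0.42 × 2.49 × 32.69) = 3.218 kg/m³.
(x−vt)²/(4Dt) = (-26.53)²/(4 × 0.270 × 315) = 2.069; exp(−2.069) = 0.1263.
C = 3.218 × 0.1263 = 0.406 kg/m³.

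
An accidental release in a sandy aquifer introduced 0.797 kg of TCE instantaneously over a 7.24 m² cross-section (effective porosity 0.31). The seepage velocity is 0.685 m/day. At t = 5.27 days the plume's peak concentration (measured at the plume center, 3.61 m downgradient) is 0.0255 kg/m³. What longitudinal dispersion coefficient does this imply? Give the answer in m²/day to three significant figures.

2.93 m²/day

At the plume center C_max = M/(n_e·A·√(4πDt)), so D = M²/(4πt·(n_e·A·C_max)²).
n_e·A·C_max = 0.31 × 7.24 × 0.0255 = 0.05723 kg/m.
D = 0.797²/(4π × 5.27 × 0.05723²) = 2.93 m²/day.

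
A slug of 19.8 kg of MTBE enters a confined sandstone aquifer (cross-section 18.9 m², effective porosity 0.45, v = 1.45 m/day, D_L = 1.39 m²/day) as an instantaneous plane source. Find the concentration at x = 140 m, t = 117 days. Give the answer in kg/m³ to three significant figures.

For an instantaneous plane source, C(x,t) = M/(n_e·A·√(4πDt)) · exp(−(x−vt)²/(4Dt)), with n_e·A the pore (flow) area.
Plume center vt = 1.45 × 117 = 169.65 m, so the well at 140 m is 29.65 m upgradient of the peak.
√(4πDt) = 45.21 m, giving peak height M/(n_e·A·√(4πDt)) = 19.8/(0.45 × 18.9 × 45.21) = 0.05149 kg/m³.
(x−vt)²/(4Dt) = (-29.65)²/(4 × 1.39 × 117) = 1.351; exp(−1.351) = 0.2590.
C = 0.05149 × 0.2590 = 0.0133 kg/m³.

0.0133 kg/m³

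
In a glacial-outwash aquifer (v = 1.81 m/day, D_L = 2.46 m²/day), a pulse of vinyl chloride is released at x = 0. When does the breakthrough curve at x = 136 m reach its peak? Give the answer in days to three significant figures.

For the 1D instantaneous-source solution, setting ∂C/∂t = 0 at fixed x gives v²t² + 2Dt − x² = 0, so t = (√(D² + v²x²) − D)/v².
√(D² + v²x²) = √(2.46² + 1.81² × 136²) = 246.2; v² = 3.2761.
t = (246.2 − 2.46)/3.2761 = 74.4 days (vs. the pure-advection estimate x/v = 75.1 d).

74.4 days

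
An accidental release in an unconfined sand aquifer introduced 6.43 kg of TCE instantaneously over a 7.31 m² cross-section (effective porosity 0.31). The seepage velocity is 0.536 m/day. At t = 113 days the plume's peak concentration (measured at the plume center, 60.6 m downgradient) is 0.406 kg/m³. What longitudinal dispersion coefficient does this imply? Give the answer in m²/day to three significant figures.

0.0344 m²/day

At the plume center C_max = M/(n_e·A·√(4πDt)), so D = M²/(4πt·(n_e·A·C_max)²).
n_e·A·C_max = 0.31 × 7.31 × 0.406 = 0.9200 kg/m.
D = 6.43²/(4π × 113 × 0.9200²) = 0.0344 m²/day.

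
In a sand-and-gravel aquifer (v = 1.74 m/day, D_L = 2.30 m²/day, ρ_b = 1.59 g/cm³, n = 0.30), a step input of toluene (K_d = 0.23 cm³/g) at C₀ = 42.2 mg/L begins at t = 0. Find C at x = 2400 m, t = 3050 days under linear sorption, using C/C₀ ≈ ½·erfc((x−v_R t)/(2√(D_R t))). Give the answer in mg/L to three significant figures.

19.3 mg/L

Retardation factor R = 1 + ρ_b·K_d/n = 1 + 1.59 × 0.23/0.30 = 2.219.
Sorption retards both mechanisms: v_R = v/R = 0.7841 m/day, D_R = D/R = 1.037 m²/day.
v_R·t = 0.7841 × 3050 = 2391.505 m; 2√(D_R t) = 112.5 m; argument = (2400 − 2391.505)/112.5 = 0.07551.
C = C₀ × ½·erfc(0.07551) = 42.2 × 0.4575 = 19.3 mg/L.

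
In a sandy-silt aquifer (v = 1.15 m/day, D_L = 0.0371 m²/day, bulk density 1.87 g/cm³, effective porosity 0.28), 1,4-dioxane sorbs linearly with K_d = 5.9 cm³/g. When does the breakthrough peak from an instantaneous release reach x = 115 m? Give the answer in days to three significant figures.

Retardation factor R = 1 + ρ_b·K_d/n = 1 + 1.87 × 5.9/0.28 = 40.40.
Sorption retards both mechanisms: v_R = v/R = 0.02847 m/day, D_R = D/R = 0.0009183 m²/day.
Peak time from v_R²t² + 2D_R t − x² = 0: t = (√(D_R² + v_R²x²) − D_R)/v_R².
√(D_R² + v_R²x²) = √(0.0009183² + 0.02847² × 115²) = 3.274; v_R² = 0.0008105.
t = (3.274 − 0.0009183)/0.0008105 = 4040 days.

4040 days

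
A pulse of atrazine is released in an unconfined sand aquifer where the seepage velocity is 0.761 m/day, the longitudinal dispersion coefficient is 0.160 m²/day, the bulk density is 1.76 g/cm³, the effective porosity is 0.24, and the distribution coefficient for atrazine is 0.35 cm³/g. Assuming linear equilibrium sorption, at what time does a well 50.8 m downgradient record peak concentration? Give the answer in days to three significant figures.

237 days

Retardation factor R = 1 + ρ_b·K_d/n = 1 + 1.76 × 0.35/0.24 = 3.567.
Sorption retards both mechanisms: v_R = v/R = 0.2133 m/day, D_R = D/R = 0.04486 m²/day.
Peak time from v_R²t² + 2D_R t − x² = 0: t = (√(D_R² + v_R²x²) − D_R)/v_R².
√(D_R² + v_R²x²) = √(0.04486² + 0.2133² × 50.8²) = 10.84; v_R² = 0.04550.
t = (10.84 − 0.04486)/0.04550 = 237 days.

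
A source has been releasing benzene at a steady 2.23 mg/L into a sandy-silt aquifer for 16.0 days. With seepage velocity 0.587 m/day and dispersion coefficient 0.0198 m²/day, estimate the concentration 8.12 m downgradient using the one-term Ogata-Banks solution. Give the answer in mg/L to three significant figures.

For a continuous step input, C/C₀ ≈ ½·erfc((x−vt)/(2√(Dt))).
vt = 0.587 × 16.0 = 9.392 m and 2√(Dt) = 2√(0.0198 × 16.0) = 1.126 m.
Argument (x−vt)/(2√(Dt)) = (8.12 − 9.392)/1.126 = -1.130; ½·erfc(-1.130) = 0.9450.
C = 2.23 × 0.9450 = 2.11 mg/L.

2.11 mg/L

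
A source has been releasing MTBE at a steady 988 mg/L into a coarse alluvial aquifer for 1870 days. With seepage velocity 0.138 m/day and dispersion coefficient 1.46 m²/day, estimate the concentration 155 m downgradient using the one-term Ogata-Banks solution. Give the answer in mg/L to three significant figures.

For a continuous step input, C/C₀ ≈ ½·erfc((x−vt)/(2√(Dt))).
vt = 0.138 × 1870 = 258.06 m and 2√(Dt) = 2√(1.46 × 1870) = 104.5 m.
Argument (x−vt)/(2√(Dt)) = (155 − 258.06)/104.5 = -0.9862; ½·erfc(-0.9862) = 0.9184.
C = 988 × 0.9184 = 907 mg/L.

907 mg/L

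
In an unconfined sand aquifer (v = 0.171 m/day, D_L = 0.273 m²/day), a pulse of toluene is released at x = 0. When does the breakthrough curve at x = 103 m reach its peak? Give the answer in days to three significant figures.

For the 1D instantaneous-source solution, setting ∂C/∂t = 0 at fixed x gives v²t² + 2Dt − x² = 0, so t = (√(D² + v²x²) − D)/v².
√(D² + v²x²) = √(0.273² + 0.171² × 103²) = 17.62; v² = 0.029241.
t = (17.62 − 0.273)/0.029241 = 593 days (vs. the pure-advection estimate x/v = 602 d).

593 days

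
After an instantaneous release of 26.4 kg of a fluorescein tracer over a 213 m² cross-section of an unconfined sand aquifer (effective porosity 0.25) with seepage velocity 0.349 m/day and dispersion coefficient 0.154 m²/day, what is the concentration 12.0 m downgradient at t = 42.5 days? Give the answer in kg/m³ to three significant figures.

For an instantaneous plane source, C(x,t) = M/(n_e·A·√(4πDt)) · exp(−(x−vt)²/(4Dt)), with n_e·A the pore (flow) area.
Plume center vt = 0.349 × 42.5 = 14.8325 m, so the well at 12.0 m is 2.8325 m upgradient of the peak.
√(4πDt) = 9.069 m, giving peak height M/(n_e·A·√(4πDt)) = 26.4/(0.25 × 213 × 9.069) = 0.05467 kg/m³.
(x−vt)²/(4Dt) = (-2.8325)²/(4 × 0.154 × 42.5) = 0.3065; exp(−0.3065) = 0.7360.
C = 0.05467 × 0.7360 = 0.0402 kg/m³.

0.0402 kg/m³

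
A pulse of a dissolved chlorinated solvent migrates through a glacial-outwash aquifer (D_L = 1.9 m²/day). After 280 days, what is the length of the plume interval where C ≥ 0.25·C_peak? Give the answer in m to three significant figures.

109 m

The plume is Gaussian with σ = √(2Dt) = √(2 × 1.9 × 280) = 32.62 m.
C/C_peak = exp(−Δx²/(2σ²)) = 0.25 ⇒ Δx = σ·√(−2 ln 0.25) = 32.62 × 1.665 = 54.31 m.
Width = 2Δx = 109 m.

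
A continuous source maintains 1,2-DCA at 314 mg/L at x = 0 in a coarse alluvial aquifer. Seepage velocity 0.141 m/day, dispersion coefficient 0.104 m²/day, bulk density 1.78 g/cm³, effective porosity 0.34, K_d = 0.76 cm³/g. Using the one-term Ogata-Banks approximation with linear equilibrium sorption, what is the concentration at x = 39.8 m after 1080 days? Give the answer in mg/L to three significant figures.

26.7 mg/L

Retardation factor R = 1 + ρ_b·K_d/n = 1 + 1.78 × 0.76/0.34 = 4.979.
Sorption retards both mechanisms: v_R = v/R = 0.02832 m/day, D_R = D/R = 0.02089 m²/day.
v_R·t = 0.02832 × 1080 = 30.5856 m; 2√(D_R t) = 9.500 m; argument = (39.8 − 30.5856)/9.500 = 0.9699.
C = C₀ × ½·erfc(0.9699) = 314 × 0.08509 = 26.7 mg/L.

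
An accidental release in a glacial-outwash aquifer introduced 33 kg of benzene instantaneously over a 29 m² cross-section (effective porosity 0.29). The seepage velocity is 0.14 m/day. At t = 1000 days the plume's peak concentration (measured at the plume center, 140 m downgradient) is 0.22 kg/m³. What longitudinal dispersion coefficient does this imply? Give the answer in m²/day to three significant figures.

0.0253 m²/day

At the plume center C_max = M/(n_e·A·√(4πDt)), so D = M²/(4πt·(n_e·A·C_max)²).
n_e·A·C_max = 0.29 × 29 × 0.22 = 1.850 kg/m.
D = 33²/(4π × 1000 × 1.850²) = 0.0253 m²/day.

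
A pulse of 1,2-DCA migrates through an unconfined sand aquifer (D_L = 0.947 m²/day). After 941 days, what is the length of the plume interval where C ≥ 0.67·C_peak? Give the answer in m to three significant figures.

75.6 m

The plume is Gaussian with σ = √(2Dt) = √(2 × 0.947 × 941) = 42.22 m.
C/C_peak = exp(−Δx²/(2σ²)) = 0.67 ⇒ Δx = σ·√(−2 ln 0.67) = 42.22 × 0.8950 = 37.79 m.
Width = 2Δx = 75.6 m.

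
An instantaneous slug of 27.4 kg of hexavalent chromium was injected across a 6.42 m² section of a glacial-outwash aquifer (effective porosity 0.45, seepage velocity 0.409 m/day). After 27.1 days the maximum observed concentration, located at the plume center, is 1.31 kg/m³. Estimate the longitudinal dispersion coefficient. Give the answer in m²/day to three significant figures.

At the plume center C_max = M/(n_e·A·√(4πDt)), so D = M²/(4πt·(n_e·A·C_max)²).
n_e·A·C_max = 0.45 × 6.42 × 1.31 = 3.785 kg/m.
D = 27.4²/(4π × 27.1 × 3.785²) = 0.154 m²/day.

0.154 m²/day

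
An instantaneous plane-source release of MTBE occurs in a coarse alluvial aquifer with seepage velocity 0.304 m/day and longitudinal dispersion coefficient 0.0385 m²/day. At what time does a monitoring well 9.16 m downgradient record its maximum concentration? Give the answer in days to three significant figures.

29.7 days

For the 1D instantaneous-source solution, setting ∂C/∂t = 0 at fixed x gives v²t² + 2Dt − x² = 0, so t = (√(D² + v²x²) − D)/v².
√(D² + v²x²) = √(0.0385² + 0.304² × 9.16²) = 2.785; v² = 0.092416.
t = (2.785 − 0.0385)/0.092416 = 29.7 days (vs. the pure-advection estimate x/v = 30.1 d).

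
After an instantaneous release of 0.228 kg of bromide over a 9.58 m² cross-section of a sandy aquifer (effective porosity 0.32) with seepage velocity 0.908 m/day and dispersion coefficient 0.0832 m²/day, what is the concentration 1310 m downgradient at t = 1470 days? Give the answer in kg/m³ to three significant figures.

For an instantaneous plane source, C(x,t) = M/(n_e·A·√(4πDt)) · exp(−(x−vt)²/(4Dt)), with n_e·A the pore (flow) area.
Plume center vt = 0.908 × 1470 = 1334.76 m, so the well at 1310 m is 24.76 m upgradient of the peak.
√(4πDt) = 39.20 m, giving peak height M/(n_e·A·√(4πDt)) = 0.228/(0.32 × 9.58 × 39.20) = 0.001897 kg/m³.
(x−vt)²/(4Dt) = (-24.76)²/(4 × 0.0832 × 1470) = 1.253; exp(−1.253) = 0.2856.
C = 0.001897 × 0.2856 = 0.000542 kg/m³.

0.000542 kg/m³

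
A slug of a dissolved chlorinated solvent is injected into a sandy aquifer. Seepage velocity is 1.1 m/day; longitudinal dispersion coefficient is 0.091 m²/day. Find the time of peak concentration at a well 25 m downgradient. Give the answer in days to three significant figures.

22.7 days

For the 1D instantaneous-source solution, setting ∂C/∂t = 0 at fixed x gives v²t² + 2Dt − x² = 0, so t = (√(D² + v²x²) − D)/v².
√(D² + v²x²) = √(0.091² + 1.1² × 25²) = 27.50; v² = 1.21.
t = (27.50 − 0.091)/1.21 = 22.7 days (vs. the pure-advection estimate x/v = 22.7 d).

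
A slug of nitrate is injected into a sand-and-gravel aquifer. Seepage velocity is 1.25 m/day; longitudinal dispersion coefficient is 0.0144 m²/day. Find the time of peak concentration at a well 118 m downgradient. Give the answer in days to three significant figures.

For the 1D instantaneous-source solution, setting ∂C/∂t = 0 at fixed x gives v²t² + 2Dt − x² = 0, so t = (√(D² + v²x²) − D)/v².
√(D² + v²x²) = √(0.0144² + 1.25² × 118²) = 147.5; v² = 1.5625.
t = (147.5 − 0.0144)/1.5625 = 94.4 days (vs. the pure-advection estimate x/v = 94.4 d).

94.4 days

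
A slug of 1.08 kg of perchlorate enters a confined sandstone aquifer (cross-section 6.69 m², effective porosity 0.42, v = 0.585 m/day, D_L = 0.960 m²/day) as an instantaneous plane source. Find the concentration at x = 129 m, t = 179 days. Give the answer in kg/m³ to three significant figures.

0.00351 kg/m³

For an instantaneous plane source, C(x,t) = M/(n_e·A·√(4πDt)) · exp(−(x−vt)²/(4Dt)), with n_e·A the pore (flow) area.
Plume center vt = 0.585 × 179 = 104.715 m, so the well at 129 m is 24.285 m downgradient of the peak.
√(4πDt) = 46.47 m, giving peak height M/(n_e·A·√(4πDt)) = 1.08/(0.42 × 6.69 × 46.47) = 0.008271 kg/m³.
(x−vt)²/(4Dt) = (24.285)²/(4 × 0.960 × 179) = 0.8580; exp(−0.8580) = 0.4240.
C = 0.008271 × 0.4240 = 0.00351 kg/m³.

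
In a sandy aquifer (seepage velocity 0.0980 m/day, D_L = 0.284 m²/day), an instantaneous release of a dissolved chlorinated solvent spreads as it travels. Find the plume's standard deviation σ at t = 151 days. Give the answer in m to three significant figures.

Dispersive spreading gives a Gaussian with σ² = 2Dt; advection only shifts the center.
σ = √(2 × 0.284 × 151) = 9.26 m.

9.26 m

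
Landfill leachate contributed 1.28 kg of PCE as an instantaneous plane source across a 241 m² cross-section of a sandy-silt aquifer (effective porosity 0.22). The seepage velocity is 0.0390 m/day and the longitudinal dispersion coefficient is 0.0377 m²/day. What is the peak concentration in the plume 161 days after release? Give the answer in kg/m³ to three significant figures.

0.00276 kg/m³

The peak of an instantaneous 1D plume sits at x = vt; there the Gaussian factor is 1 and C_max = M/(n_e·A·√(4πDt)), where n_e·A is the pore area the mass is dissolved in.
√(4πDt) = √(4π × 0.0377 × 161) = 8.734 m, so C_max = 1.28/(0.22 × 241 × 8.734) = 0.00276 kg/m³.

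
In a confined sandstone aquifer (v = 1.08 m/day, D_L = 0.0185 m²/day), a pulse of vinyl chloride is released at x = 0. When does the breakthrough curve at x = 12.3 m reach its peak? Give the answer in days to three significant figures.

For the 1D instantaneous-source solution, setting ∂C/∂t = 0 at fixed x gives v²t² + 2Dt − x² = 0, so t = (√(D² + v²x²) − D)/v².
√(D² + v²x²) = √(0.0185² + 1.08² × 12.3²) = 13.28; v² = 1.1664.
t = (13.28 − 0.0185)/1.1664 = 11.4 days (vs. the pure-advection estimate x/v = 11.4 d).

11.4 days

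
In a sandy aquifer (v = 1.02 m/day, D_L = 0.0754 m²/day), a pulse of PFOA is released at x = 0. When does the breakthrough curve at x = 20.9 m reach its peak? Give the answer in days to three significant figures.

20.4 days

For the 1D instantaneous-source solution, setting ∂C/∂t = 0 at fixed x gives v²t² + 2Dt − x² = 0, so t = (√(D² + v²x²) − D)/v².
√(D² + v²x²) = √(0.0754² + 1.02² × 20.9²) = 21.32; v² = 1.0404.
t = (21.32 − 0.0754)/1.0404 = 20.4 days (vs. the pure-advection estimate x/v = 20.5 d).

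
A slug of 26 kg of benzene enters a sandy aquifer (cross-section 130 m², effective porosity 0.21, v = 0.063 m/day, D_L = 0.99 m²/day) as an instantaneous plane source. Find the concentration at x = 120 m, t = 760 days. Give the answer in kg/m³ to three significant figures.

0.00174 kg/m³

For an instantaneous plane source, C(x,t) = M/(n_e·A·√(4πDt)) · exp(−(x−vt)²/(4Dt)), with n_e·A the pore (flow) area.
Plume center vt = 0.063 × 760 = 47.88 m, so the well at 120 m is 72.12 m downgradient of the peak.
√(4πDt) = 97.24 m, giving peak height M/(n_e·A·√(4πDt)) = 26/(0.21 × 130 × 97.24) = 0.009794 kg/m³.
(x−vt)²/(4Dt) = (72.12)²/(4 × 0.99 × 760) = 1.728; exp(−1.728) = 0.1776.
C = 0.009794 × 0.1776 = 0.00174 kg/m³.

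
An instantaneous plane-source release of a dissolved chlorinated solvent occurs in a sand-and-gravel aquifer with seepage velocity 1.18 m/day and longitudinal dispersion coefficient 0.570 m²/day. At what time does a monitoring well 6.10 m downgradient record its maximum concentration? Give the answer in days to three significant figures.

For the 1D instantaneous-source solution, setting ∂C/∂t = 0 at fixed x gives v²t² + 2Dt − x² = 0, so t = (√(D² + v²x²) − D)/v².
√(D² + v²x²) = √(0.570² + 1.18² × 6.10²) = 7.221; v² = 1.3924.
t = (7.221 − 0.570)/1.3924 = 4.78 days (vs. the pure-advection estimate x/v = 5.17 d).

4.78 days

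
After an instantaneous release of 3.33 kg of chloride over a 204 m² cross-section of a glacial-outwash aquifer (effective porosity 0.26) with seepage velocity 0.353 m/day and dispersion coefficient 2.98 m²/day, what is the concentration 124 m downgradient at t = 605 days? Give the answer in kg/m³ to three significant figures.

0.000137 kg/m³

For an instantaneous plane source, C(x,t) = M/(n_e·A·√(4πDt)) · exp(−(x−vt)²/(4Dt)), with n_e·A the pore (flow) area.
Plume center vt = 0.353 × 605 = 213.565 m, so the well at 124 m is 89.565 m upgradient of the peak.
√(4πDt) = 150.5 m, giving peak height M/(n_e·A·√(4πDt)) = 3.33/(0.26 × 204 × 150.5) = 0.0004172 kg/m³.
(x−vt)²/(4Dt) = (-89.565)²/(4 × 2.98 × 605) = 1.112; exp(−1.112) = 0.3289.
C = 0.0004172 × 0.3289 = 0.000137 kg/m³.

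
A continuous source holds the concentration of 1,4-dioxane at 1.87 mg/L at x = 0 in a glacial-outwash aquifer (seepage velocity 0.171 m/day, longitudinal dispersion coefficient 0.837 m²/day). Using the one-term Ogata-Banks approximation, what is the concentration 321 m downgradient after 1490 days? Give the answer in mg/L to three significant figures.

For a continuous step input, C/C₀ ≈ ½·erfc((x−vt)/(2√(Dt))).
vt = 0.171 × 1490 = 254.79 m and 2√(Dt) = 2√(0.837 × 1490) = 70.63 m.
Argument (x−vt)/(2√(Dt)) = (321 − 254.79)/70.63 = 0.9374; ½·erfc(0.9374) = 0.09247.
C = 1.87 × 0.09247 = 0.173 mg/L.

0.173 mg/L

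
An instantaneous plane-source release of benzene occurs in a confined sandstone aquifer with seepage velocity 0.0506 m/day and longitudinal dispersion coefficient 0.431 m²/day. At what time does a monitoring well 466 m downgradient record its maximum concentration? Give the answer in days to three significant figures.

For the 1D instantaneous-source solution, setting ∂C/∂t = 0 at fixed x gives v²t² + 2Dt − x² = 0, so t = (√(D² + v²x²) − D)/v².
√(D² + v²x²) = √(0.431² + 0.0506² × 466²) = 23.58; v² = 0.00256036.
t = (23.58 − 0.431)/0.00256036 = 9040 days (vs. the pure-advection estimate x/v = 9210 d).

9040 days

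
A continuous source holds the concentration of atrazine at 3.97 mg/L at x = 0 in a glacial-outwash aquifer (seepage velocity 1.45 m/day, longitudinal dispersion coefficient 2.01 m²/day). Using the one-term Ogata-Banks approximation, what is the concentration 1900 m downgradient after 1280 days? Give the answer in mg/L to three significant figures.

1.07 mg/L

For a continuous step input, C/C₀ ≈ ½·erfc((x−vt)/(2√(Dt))).
vt = 1.45 × 1280 = 1856 m and 2√(Dt) = 2√(2.01 × 1280) = 101.4 m.
Argument (x−vt)/(2√(Dt)) = (1900 − 1856)/101.4 = 0.4339; ½·erfc(0.4339) = 0.2697.
C = 3.97 × 0.2697 = 1.07 mg/L.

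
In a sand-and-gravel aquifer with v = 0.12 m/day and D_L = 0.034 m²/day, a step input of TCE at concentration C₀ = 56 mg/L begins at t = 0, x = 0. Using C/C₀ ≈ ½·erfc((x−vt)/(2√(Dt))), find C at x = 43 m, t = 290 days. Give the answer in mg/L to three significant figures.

For a continuous step input, C/C₀ ≈ ½·erfc((x−vt)/(2√(Dt))).
vt = 0.12 × 290 = 34.8 m and 2√(Dt) = 2√(0.034 × 290) = 6.280 m.
Argument (x−vt)/(2√(Dt)) = (43 − 34.8)/6.280 = 1.306; ½·erfc(1.306) = 0.03238.
C = 56 × 0.03238 = 1.81 mg/L.

1.81 mg/L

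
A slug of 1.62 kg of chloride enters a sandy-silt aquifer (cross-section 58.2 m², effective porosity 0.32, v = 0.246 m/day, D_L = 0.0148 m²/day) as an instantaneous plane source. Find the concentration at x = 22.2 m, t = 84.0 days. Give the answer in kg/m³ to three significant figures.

0.0137 kg/m³

For an instantaneous plane source, C(x,t) = M/(n_e·A·√(4πDt)) · exp(−(x−vt)²/(4Dt)), with n_e·A the pore (flow) area.
Plume center vt = 0.246 × 84.0 = 20.664 m, so the well at 22.2 m is 1.536 m downgradient of the peak.
√(4πDt) = 3.953 m, giving peak height M/(n_e·A·√(4πDt)) = 1.62/(0.32 × 58.2 × 3.953) = 0.02200 kg/m³.
(x−vt)²/(4Dt) = (1.536)²/(4 × 0.0148 × 84.0) = 0.4744; exp(−0.4744) = 0.6223.
C = 0.02200 × 0.6223 = 0.0137 kg/m³.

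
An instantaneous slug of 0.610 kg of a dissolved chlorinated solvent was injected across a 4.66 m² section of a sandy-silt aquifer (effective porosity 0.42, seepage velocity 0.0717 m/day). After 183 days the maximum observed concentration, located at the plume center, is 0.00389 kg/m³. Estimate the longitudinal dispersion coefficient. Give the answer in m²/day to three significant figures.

At the plume center C_max = M/(n_e·A·√(4πDt)), so D = M²/(4πt·(n_e·A·C_max)²).
n_e·A·C_max = 0.42 × 4.66 × 0.00389 = 0.007614 kg/m.
D = 0.610²/(4π × 183 × 0.007614²) = 2.79 m²/day.

2.79 m²/day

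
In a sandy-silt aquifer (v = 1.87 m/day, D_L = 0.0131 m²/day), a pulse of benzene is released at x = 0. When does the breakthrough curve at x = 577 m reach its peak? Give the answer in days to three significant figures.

For the 1D instantaneous-source solution, setting ∂C/∂t = 0 at fixed x gives v²t² + 2Dt − x² = 0, so t = (√(D² + v²x²) − D)/v².
√(D² + v²x²) = √(0.0131² + 1.87² × 577²) = 1079; v² = 3.4969.
t = (1079 − 0.0131)/3.4969 = 309 days (vs. the pure-advection estimate x/v = 309 d).

309 days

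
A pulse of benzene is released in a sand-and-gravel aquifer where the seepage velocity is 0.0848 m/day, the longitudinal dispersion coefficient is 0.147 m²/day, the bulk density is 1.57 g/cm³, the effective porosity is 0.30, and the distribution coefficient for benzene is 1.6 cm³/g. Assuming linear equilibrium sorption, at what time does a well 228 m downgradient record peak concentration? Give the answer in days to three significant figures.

Retardation factor R = 1 + ρ_b·K_d/n = 1 + 1.57 × 1.6/0.30 = 9.373.
Sorption retards both mechanisms: v_R = v/R = 0.009047 m/day, D_R = D/R = 0.01568 m²/day.
Peak time from v_R²t² + 2D_R t − x² = 0: t = (√(D_R² + v_R²x²) − D_R)/v_R².
√(D_R² + v_R²x²) = √(0.01568² + 0.009047² × 228²) = 2.063; v_R² = 8.185e-05.
t = (2.063 − 0.01568)/8.185e-05 = 25000 days.

25000 days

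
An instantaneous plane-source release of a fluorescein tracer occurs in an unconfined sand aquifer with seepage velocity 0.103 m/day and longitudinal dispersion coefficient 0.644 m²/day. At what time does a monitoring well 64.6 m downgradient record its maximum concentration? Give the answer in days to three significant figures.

For the 1D instantaneous-source solution, setting ∂C/∂t = 0 at fixed x gives v²t² + 2Dt − x² = 0, so t = (√(D² + v²x²) − D)/v².
√(D² + v²x²) = √(0.644² + 0.103² × 64.6²) = 6.685; v² = 0.010609.
t = (6.685 − 0.644)/0.010609 = 569 days (vs. the pure-advection estimate x/v = 627 d).

569 days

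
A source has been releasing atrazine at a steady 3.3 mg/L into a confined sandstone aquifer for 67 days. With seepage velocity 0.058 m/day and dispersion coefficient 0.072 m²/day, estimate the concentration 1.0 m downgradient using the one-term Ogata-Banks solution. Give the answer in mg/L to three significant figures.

For a continuous step input, C/C₀ ≈ ½·erfc((x−vt)/(2√(Dt))).
vt = 0.058 × 67 = 3.886 m and 2√(Dt) = 2√(0.072 × 67) = 4.393 m.
Argument (x−vt)/(2√(Dt)) = (1.0 − 3.886)/4.393 = -0.6570; ½·erfc(-0.6570) = 0.8236.
C = 3.3 × 0.8236 = 2.72 mg/L.

2.72 mg/L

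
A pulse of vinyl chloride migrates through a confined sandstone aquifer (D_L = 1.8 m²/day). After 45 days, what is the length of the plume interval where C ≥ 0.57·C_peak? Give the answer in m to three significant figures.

The plume is Gaussian with σ = √(2Dt) = √(2 × 1.8 × 45) = 12.73 m.
C/C_peak = exp(−Δx²/(2σ²)) = 0.57 ⇒ Δx = σ·√(−2 ln 0.57) = 12.73 × 1.060 = 13.49 m.
Width = 2Δx = 27.0 m.

27.0 m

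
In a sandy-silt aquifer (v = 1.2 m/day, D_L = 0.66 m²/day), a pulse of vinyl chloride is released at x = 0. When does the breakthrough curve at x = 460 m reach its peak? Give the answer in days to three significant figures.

For the 1D instantaneous-source solution, setting ∂C/∂t = 0 at fixed x gives v²t² + 2Dt − x² = 0, so t = (√(D² + v²x²) − D)/v².
√(D² + v²x²) = √(0.66² + 1.2² × 460²) = 552.0; v² = 1.44.
t = (552.0 − 0.66)/1.44 = 383 days (vs. the pure-advection estimate x/v = 383 d).

383 days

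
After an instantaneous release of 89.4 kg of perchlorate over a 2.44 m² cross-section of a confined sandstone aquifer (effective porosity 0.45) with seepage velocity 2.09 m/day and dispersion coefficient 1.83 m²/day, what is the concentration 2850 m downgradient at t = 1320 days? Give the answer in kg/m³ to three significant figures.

0.198 kg/m³

For an instantaneous plane source, C(x,t) = M/(n_e·A·√(4πDt)) · exp(−(x−vt)²/(4Dt)), with n_e·A the pore (flow) area.
Plume center vt = 2.09 × 1320 = 2758.8 m, so the well at 2850 m is 91.2 m downgradient of the peak.
√(4πDt) = 174.2 m, giving peak height M/(n_e·A·√(4πDt)) = 89.4/(0.45 × 2.44 × 174.2) = 0.4674 kg/m³.
(x−vt)²/(4Dt) = (91.2)²/(4 × 1.83 × 1320) = 0.8608; exp(−0.8608) = 0.4228.
C = 0.4674 × 0.4228 = 0.198 kg/m³.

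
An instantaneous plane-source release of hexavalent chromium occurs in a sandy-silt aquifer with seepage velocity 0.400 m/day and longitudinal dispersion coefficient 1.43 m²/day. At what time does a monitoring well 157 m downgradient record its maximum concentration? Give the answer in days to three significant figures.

384 days

For the 1D instantaneous-source solution, setting ∂C/∂t = 0 at fixed x gives v²t² + 2Dt − x² = 0, so t = (√(D² + v²x²) − D)/v².
√(D² + v²x²) = √(1.43² + 0.400² × 157²) = 62.82; v² = 0.16.
t = (62.82 − 1.43)/0.16 = 384 days (vs. the pure-advection estimate x/v = 392 d).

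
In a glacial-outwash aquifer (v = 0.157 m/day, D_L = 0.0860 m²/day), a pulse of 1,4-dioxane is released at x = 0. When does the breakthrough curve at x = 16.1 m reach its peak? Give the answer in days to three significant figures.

99.1 days

For the 1D instantaneous-source solution, setting ∂C/∂t = 0 at fixed x gives v²t² + 2Dt − x² = 0, so t = (√(D² + v²x²) − D)/v².
√(D² + v²x²) = √(0.0860² + 0.157² × 16.1²) = 2.529; v² = 0.024649.
t = (2.529 − 0.0860)/0.024649 = 99.1 days (vs. the pure-advection estimate x/v = 103 d).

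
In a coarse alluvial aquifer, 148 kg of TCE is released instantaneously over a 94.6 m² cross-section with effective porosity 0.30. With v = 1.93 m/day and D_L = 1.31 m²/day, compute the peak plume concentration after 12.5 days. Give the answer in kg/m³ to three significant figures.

The peak of an instantaneous 1D plume sits at x = vt; there the Gaussian factor is 1 and C_max = M/(n_e·A·√(4πDt)), where n_e·A is the pore area the mass is dissolved in.
√(4πDt) = √(4π × 1.31 × 12.5) = 14.34 m, so C_max = 148/(0.30 × 94.6 × 14.34) = 0.364 kg/m³.

0.364 kg/m³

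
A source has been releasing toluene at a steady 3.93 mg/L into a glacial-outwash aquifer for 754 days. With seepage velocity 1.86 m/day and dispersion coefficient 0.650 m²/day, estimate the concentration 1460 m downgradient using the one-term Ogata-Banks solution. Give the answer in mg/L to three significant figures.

For a continuous step input, C/C₀ ≈ ½·erfc((x−vt)/(2√(Dt))).
vt = 1.86 × 754 = 1402.44 m and 2√(Dt) = 2√(0.650 × 754) = 44.28 m.
Argument (x−vt)/(2√(Dt)) = (1460 − 1402.44)/44.28 = 1.300; ½·erfc(1.300) = 0.03300.
C = 3.93 × 0.03300 = 0.130 mg/L.

0.130 mg/L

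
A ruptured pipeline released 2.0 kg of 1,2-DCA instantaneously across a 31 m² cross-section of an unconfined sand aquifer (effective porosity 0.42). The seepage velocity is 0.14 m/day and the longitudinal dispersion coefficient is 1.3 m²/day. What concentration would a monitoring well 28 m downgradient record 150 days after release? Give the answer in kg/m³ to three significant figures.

0.00291 kg/m³

For an instantaneous plane source, C(x,t) = M/(n_e·A·√(4πDt)) · exp(−(x−vt)²/(4Dt)), with n_e·A the pore (flow) area.
Plume center vt = 0.14 × 150 = 21 m, so the well at 28 m is 7 m downgradient of the peak.
√(4πDt) = 49.50 m, giving peak height M/(n_e·A·√(4πDt)) = 2.0/(0.42 × 31 × 49.50) = 0.003103 kg/m³.
(x−vt)²/(4Dt) = (7)²/(4 × 1.3 × 150) = 0.06282; exp(−0.06282) = 0.9391.
C = 0.003103 × 0.9391 = 0.00291 kg/m³.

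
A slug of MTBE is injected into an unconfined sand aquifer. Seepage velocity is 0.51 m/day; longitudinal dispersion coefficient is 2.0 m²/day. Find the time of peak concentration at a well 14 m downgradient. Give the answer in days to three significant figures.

For the 1D instantaneous-source solution, setting ∂C/∂t = 0 at fixed x gives v²t² + 2Dt − x² = 0, so t = (√(D² + v²x²) − D)/v².
√(D² + v²x²) = √(2.0² + 0.51² × 14²) = 7.415; v² = 0.2601.
t = (7.415 − 2.0)/0.2601 = 20.8 days (vs. the pure-advection estimate x/v = 27.5 d).

20.8 days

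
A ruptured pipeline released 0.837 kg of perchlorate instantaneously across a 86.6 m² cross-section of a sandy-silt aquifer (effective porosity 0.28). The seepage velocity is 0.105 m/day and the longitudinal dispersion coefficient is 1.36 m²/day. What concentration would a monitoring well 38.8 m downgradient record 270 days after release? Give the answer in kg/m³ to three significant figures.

0.000472 kg/m³

For an instantaneous plane source, C(x,t) = M/(n_e·A·√(4πDt)) · exp(−(x−vt)²/(4Dt)), with n_e·A the pore (flow) area.
Plume center vt = 0.105 × 270 = 28.35 m, so the well at 38.8 m is 10.45 m downgradient of the peak.
√(4πDt) = 67.93 m, giving peak height M/(n_e·A·√(4πDt)) = 0.837/(0.28 × 86.6 × 67.93) = 0.0005081 kg/m³.
(x−vt)²/(4Dt) = (10.45)²/(4 × 1.36 × 270) = 0.07435; exp(−0.07435) = 0.9283.
C = 0.0005081 × 0.9283 = 0.000472 kg/m³.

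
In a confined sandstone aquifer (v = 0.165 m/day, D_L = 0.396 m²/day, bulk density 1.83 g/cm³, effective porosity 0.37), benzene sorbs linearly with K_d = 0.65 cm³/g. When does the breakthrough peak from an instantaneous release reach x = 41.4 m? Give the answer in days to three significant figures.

Retardation factor R = 1 + ρ_b·K_d/n = 1 + 1.83 × 0.65/0.37 = 4.215.
Sorption retards both mechanisms: v_R = v/R = 0.03915 m/day, D_R = D/R = 0.09395 m²/day.
Peak time from v_R²t² + 2D_R t − x² = 0: t = (√(D_R² + v_R²x²) − D_R)/v_R².
√(D_R² + v_R²x²) = √(0.09395² + 0.03915² × 41.4²) = 1.624; v_R² = 0.001533.
t = (1.624 − 0.09395)/0.001533 = 998 days.

998 days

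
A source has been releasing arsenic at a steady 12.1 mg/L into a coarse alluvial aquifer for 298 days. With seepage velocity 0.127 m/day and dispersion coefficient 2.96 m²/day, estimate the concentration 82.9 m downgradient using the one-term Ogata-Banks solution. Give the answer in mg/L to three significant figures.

For a continuous step input, C/C₀ ≈ ½·erfc((x−vt)/(2√(Dt))).
vt = 0.127 × 298 = 37.846 m and 2√(Dt) = 2√(2.96 × 298) = 59.40 m.
Argument (x−vt)/(2√(Dt)) = (82.9 − 37.846)/59.40 = 0.7585; ½·erfc(0.7585) = 0.1417.
C = 12.1 × 0.1417 = 1.71 mg/L.

1.71 mg/L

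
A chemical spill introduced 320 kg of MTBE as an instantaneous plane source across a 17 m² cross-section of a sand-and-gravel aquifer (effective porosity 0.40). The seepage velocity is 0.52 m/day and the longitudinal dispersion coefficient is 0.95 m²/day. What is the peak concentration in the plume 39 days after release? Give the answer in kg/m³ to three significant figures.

The peak of an instantaneous 1D plume sits at x = vt; there the Gaussian factor is 1 and C_max = M/(n_e·A·√(4πDt)), where n_e·A is the pore area the mass is dissolved in.
√(4πDt) = √(4π × 0.95 × 39) = 21.58 m, so C_max = 320/(0.40 × 17 × 21.58) = 2.18 kg/m³.

2.18 kg/m³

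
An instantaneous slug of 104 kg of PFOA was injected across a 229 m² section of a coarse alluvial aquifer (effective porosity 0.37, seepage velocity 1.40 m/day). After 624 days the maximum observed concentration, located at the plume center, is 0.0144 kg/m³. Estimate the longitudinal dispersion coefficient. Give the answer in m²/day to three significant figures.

At the plume center C_max = M/(n_e·A·√(4πDt)), so D = M²/(4πt·(n_e·A·C_max)²).
n_e·A·C_max = 0.37 × 229 × 0.0144 = 1.220 kg/m.
D = 104²/(4π × 624 × 1.220²) = 0.927 m²/day.

0.927 m²/day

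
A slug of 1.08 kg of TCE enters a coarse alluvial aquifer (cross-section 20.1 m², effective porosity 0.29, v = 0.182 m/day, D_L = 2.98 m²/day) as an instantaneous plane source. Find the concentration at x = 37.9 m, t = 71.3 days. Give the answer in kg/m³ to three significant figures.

0.00173 kg/m³

For an instantaneous plane source, C(x,t) = M/(n_e·A·√(4πDt)) · exp(−(x−vt)²/(4Dt)), with n_e·A the pore (flow) area.
Plume center vt = 0.182 × 71.3 = 12.9766 m, so the well at 37.9 m is 24.9234 m downgradient of the peak.
√(4πDt) = 51.67 m, giving peak height M/(n_e·A·√(4πDt)) = 1.08/(0.29 × 20.1 × 51.67) = 0.003586 kg/m³.
(x−vt)²/(4Dt) = (24.9234)²/(4 × 2.98 × 71.3) = 0.7309; exp(−0.7309) = 0.4815.
C = 0.003586 × 0.4815 = 0.00173 kg/m³.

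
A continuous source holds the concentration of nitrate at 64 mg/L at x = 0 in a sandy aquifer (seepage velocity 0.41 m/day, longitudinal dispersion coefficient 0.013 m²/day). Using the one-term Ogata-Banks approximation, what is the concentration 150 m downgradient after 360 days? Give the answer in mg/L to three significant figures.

For a continuous step input, C/C₀ ≈ ½·erfc((x−vt)/(2√(Dt))).
vt = 0.41 × 360 = 147.6 m and 2√(Dt) = 2√(0.013 × 360) = 4.327 m.
Argument (x−vt)/(2√(Dt)) = (150 − 147.6)/4.327 = 0.5547; ½·erfc(0.5547) = 0.2164.
C = 64 × 0.2164 = 13.8 mg/L.

13.8 mg/L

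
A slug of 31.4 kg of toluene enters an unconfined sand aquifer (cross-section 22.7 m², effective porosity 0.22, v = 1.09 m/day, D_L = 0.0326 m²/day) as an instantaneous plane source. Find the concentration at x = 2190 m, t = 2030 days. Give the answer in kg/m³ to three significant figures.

0.0311 kg/m³

For an instantaneous plane source, C(x,t) = M/(n_e·A·√(4πDt)) · exp(−(x−vt)²/(4Dt)), with n_e·A the pore (flow) area.
Plume center vt = 1.09 × 2030 = 2212.7 m, so the well at 2190 m is 22.7 m upgradient of the peak.
√(4πDt) = 28.84 m, giving peak height M/(n_e·A·√(4πDt)) = 31.4/(0.22 × 22.7 × 28.84) = 0.2180 kg/m³.
(x−vt)²/(4Dt) = (-22.7)²/(4 × 0.0326 × 2030) = 1.947; exp(−1.947) = 0.1427.
C = 0.2180 × 0.1427 = 0.0311 kg/m³.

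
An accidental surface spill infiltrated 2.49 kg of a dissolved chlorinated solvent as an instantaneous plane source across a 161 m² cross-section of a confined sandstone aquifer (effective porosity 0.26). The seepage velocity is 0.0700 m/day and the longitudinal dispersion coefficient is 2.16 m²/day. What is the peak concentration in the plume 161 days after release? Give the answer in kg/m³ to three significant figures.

0.000900 kg/m³

The peak of an instantaneous 1D plume sits at x = vt; there the Gaussian factor is 1 and C_max = M/(n_e·A·√(4πDt)), where n_e·A is the pore area the mass is dissolved in.
√(4πDt) = √(4π × 2.16 × 161) = 66.11 m, so C_max = 2.49/(0.26 × 161 × 66.11) = 0.000900 kg/m³.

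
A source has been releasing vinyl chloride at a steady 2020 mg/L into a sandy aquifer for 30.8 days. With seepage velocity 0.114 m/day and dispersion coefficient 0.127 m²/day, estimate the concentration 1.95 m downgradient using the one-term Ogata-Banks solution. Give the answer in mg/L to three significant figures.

For a continuous step input, C/C₀ ≈ ½·erfc((x−vt)/(2√(Dt))).
vt = 0.114 × 30.8 = 3.5112 m and 2√(Dt) = 2√(0.127 × 30.8) = 3.956 m.
Argument (x−vt)/(2√(Dt)) = (1.95 − 3.5112)/3.956 = -0.3946; ½·erfc(-0.3946) = 0.7116.
C = 2020 × 0.7116 = 1440 mg/L.

1440 mg/L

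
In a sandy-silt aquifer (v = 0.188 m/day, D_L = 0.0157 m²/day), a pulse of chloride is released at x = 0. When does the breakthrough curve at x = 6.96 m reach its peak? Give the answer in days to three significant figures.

36.6 days

For the 1D instantaneous-source solution, setting ∂C/∂t = 0 at fixed x gives v²t² + 2Dt − x² = 0, so t = (√(D² + v²x²) − D)/v².
√(D² + v²x²) = √(0.0157² + 0.188² × 6.96²) = 1.309; v² = 0.035344.
t = (1.309 − 0.0157)/0.035344 = 36.6 days (vs. the pure-advection estimate x/v = 37.0 d).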